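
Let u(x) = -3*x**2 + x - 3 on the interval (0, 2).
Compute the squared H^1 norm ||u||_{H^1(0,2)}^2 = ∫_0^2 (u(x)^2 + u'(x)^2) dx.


||u||_{H^1}^2 = 2464/15

The H^1 norm (squared) on an interval (0, L) is
  ||u||_{H^1}^2 = ∫_0^L u(x)^2 dx + ∫_0^L u'(x)^2 dx.
Compute u'(x) = 1 - 6*x.
Then u(x)^2 = 9*x**4 - 6*x**3 + 19*x**2 - 6*x + 9 and u'(x)^2 = 36*x**2 - 12*x + 1.
Integrate each monomial from 0 to 2 using ∫_0^2 c·x^n dx = c·2^(n+1)/(n+1):
  ∫_0^2 u(x)^2 dx = ∫_0^2 (9*x^4 - 6*x^3 + 19*x^2 - 6*x + 9) dx. Term by term:
    ∫_0^2 9*x^4 dx = 288/5;  ∫_0^2 -6*x^3 dx = -24;  ∫_0^2 19*x^2 dx = 152/3;
    ∫_0^2 -6*x dx = -12;  ∫_0^2 9 dx = 18.
  Sum: 288/5 − 24 + 152/3 − 12 + 18 = 1354/15.
  ∫_0^2 u'(x)^2 dx = ∫_0^2 (36*x^2 - 12*x + 1) dx. Term by term:
    ∫_0^2 36*x^2 dx = 96;  ∫_0^2 -12*x dx = -24;  ∫_0^2 1 dx = 2.
  Sum: 96 − 24 + 2 = 74.
Adding: ||u||_{H^1}^2 = 1354/15 + 74 = 2464/15.


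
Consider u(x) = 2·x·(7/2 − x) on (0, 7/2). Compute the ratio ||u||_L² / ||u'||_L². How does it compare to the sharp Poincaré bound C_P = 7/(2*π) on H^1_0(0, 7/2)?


||u||_L² / ||u'||_L² = 7*sqrt(10)/20 < C_P = 7/(2*π).

u(x) = 2·x·(7/2 − x), so u'(x) = 7 - 4*x.
u(x) = 2·x·(7/2 − x) vanishes at x = 0 and x = 7/2, so u ∈ H^1_0(0, 7/2). Differentiate via the product rule and integrate the resulting polynomials term by term.
  ∫_0^7/2 u² dx = ∫_0^7/2 (4*x^4 - 28*x^3 + 49*x^2) dx. Term by term:
    ∫_0^7/2 4*x^4 dx = 16807/40;  ∫_0^7/2 -28*x^3 dx = -16807/16;  ∫_0^7/2 49*x^2 dx = 16807/24.
  Sum: 16807/40 − 16807/16 + 16807/24 = 16807/240.
  ∫_0^7/2 (u')² dx = ∫_0^7/2 (16*x^2 - 56*x + 49) dx. Term by term:
    ∫_0^7/2 16*x^2 dx = 686/3;  ∫_0^7/2 -56*x dx = -343;  ∫_0^7/2 49 dx = 343/2.
  Sum: 686/3 − 343 + 343/2 = 343/6.
∫_0^7/2 u² dx = 16807/240, so ||u||_L² = 49*sqrt(105)/60.
∫_0^7/2 (u')² dx = 343/6, so ||u'||_L² = 7*sqrt(42)/6.
Ratio ||u||_L² / ||u'||_L² = 7*sqrt(10)/20.
Sharp Poincaré constant on H^1_0(0, 7/2) is C_P = L/π = 7/(2*π), achieved by sin(2*π/7·x).
A polynomial bump cannot attain the sharp Poincaré constant (only the first sine eigenfunction does), so the ratio is strictly less than C_P, consistent with ||u||_L² ≤ C_P ||u'||_L².


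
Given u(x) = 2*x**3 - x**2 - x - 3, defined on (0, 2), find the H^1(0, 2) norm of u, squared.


||u||_{H^1}^2 = 15016/105

The H^1 norm (squared) on an interval (0, L) is
  ||u||_{H^1}^2 = ∫_0^L u(x)^2 dx + ∫_0^L u'(x)^2 dx.
Compute u'(x) = 6*x**2 - 2*x - 1.
Then u(x)^2 = 4*x**6 - 4*x**5 - 3*x**4 - 10*x**3 + 7*x**2 + 6*x + 9 and u'(x)^2 = 36*x**4 - 24*x**3 - 8*x**2 + 4*x + 1.
Integrate each monomial from 0 to 2 using ∫_0^2 c·x^n dx = c·2^(n+1)/(n+1):
  ∫_0^2 u(x)^2 dx = ∫_0^2 (4*x^6 - 4*x^5 - 3*x^4 - 10*x^3 + 7*x^2 + 6*x + 9) dx. Term by term:
    ∫_0^2 4*x^6 dx = 512/7;  ∫_0^2 -4*x^5 dx = -128/3;  ∫_0^2 -3*x^4 dx = -96/5;
    ∫_0^2 -10*x^3 dx = -40;  ∫_0^2 7*x^2 dx = 56/3;  ∫_0^2 6*x dx = 12;
    ∫_0^2 9 dx = 18.
  Sum: 512/7 − 128/3 − 96/5 − 40 + 56/3 + 12 + 18 = 698/35.
  ∫_0^2 u'(x)^2 dx = ∫_0^2 (36*x^4 - 24*x^3 - 8*x^2 + 4*x + 1) dx. Term by term:
    ∫_0^2 36*x^4 dx = 1152/5;  ∫_0^2 -24*x^3 dx = -96;  ∫_0^2 -8*x^2 dx = -64/3;
    ∫_0^2 4*x dx = 8;  ∫_0^2 1 dx = 2.
  Sum: 1152/5 − 96 − 64/3 + 8 + 2 = 1846/15.
Adding: ||u||_{H^1}^2 = 698/35 + 1846/15 = 15016/105.


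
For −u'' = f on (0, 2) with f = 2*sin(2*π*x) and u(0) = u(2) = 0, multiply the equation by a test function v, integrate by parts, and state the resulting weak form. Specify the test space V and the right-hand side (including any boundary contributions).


V = H^1_0(0, 2) (so v(0) = v(2) = 0); weak form: ∫_0^2 u'v' dx = ∫_0^2 (2*sin(2*π*x)) v dx for all v ∈ V.

Multiply both sides by a test function v and integrate from 0 to 2:
  ∫_0^2 −u''(x) v(x) dx = ∫_0^2 f(x) v(x) dx.
Integrate the LHS by parts once:
  ∫_0^2 −u'' v dx = −[u'(x) v(x)]_0^2 + ∫_0^2 u'(x) v'(x) dx.
Thus ∫_0^2 u'(x) v'(x) dx = ∫_0^2 f(x) v(x) dx + [u'(x) v(x)]_0^2.
Choose V so that boundary terms are either known or forced to vanish.
u is Dirichlet: u(0) = u(2) = 0. Let V = H^1_0(0, 2); then v(0) = v(2) = 0, and [u' v]_0^2 = 0.
Weak formulation: find u (satisfying any essential BC) such that ∫_0^2 u'(x) v'(x) dx = ∫_0^2 f v dx for all v ∈ V.
Substituting f(x) = 2*sin(2*π*x), the right-hand side is ∫_0^2 (2*sin(2*π*x)) v dx.


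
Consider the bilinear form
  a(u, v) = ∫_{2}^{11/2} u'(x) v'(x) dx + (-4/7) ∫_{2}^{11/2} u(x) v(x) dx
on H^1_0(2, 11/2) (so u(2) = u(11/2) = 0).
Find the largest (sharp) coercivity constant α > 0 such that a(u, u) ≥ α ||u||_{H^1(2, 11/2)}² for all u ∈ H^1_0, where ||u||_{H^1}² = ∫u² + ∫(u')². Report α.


α = 4*(-7 + π^2)/(4*π^2 + 49)

Coercivity of a(·,·) on H^1_0(2, 11/2) means a(u, u) ≥ α ||u||_{H^1}² for every u ∈ H^1_0.
The interval has length L = 7/2, and Poincaré/coercivity depend only on L. Here a(u, u) = ∫(u')² + (-4/7)·∫u².
Here c = -4/7 < 0 with |c| < (π/L)² = 4*π^2/49, so coercivity still holds. The condition a(u,u) ≥ α||u||_{H^1}² reads (1−α)∫(u')² ≥ (α−c)∫u². Any admissible α is ≤ 1 (rapidly oscillating u have ∫u²/∫(u')² → 0), and α = 1 would force 0 ≥ (1−c)∫u², impossible since c < 1; so 1−α > 0. By the sharp Poincaré inequality on H^1_0 of an interval of length L, ∫(u')² ≥ (π/L)²∫u² with equality for the first sine mode sin(π(x−x₀)/L) (x₀ the left endpoint), so the inequality holds for all u iff (1−α)(π/L)² ≥ α − c, i.e. α ≤ ((π/L)² + c)/((π/L)² + 1) = (1 + c(L/π)²)/(1 + (L/π)²). (Direct route, valid since c ≤ 0: Poincaré gives c∫u² ≥ c(L/π)²∫(u')², so a(u,u) ≥ (1 + c(L/π)²)∫(u')², while ||u||_{H^1}² ≤ (1 + (L/π)²)∫(u')²; dividing yields the same α.) With (π/L)² = 4*π^2/49 and c = -4/7, the largest admissible constant is α = ((π/L)² + c)/((π/L)² + 1).
Simplifying, α = 4*(-7 + π^2)/(4*π^2 + 49).


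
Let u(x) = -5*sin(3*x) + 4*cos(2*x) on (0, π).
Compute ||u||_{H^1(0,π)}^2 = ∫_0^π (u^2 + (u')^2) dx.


||u||_{H^1(0,π)}^2 = -240 + 165*π

u'(x) = -8*sin(2*x) - 15*cos(3*x).
Expand u² and (u')² and integrate term by term on (0, π), using: for integers n ≥ 1, ∫_0^π sin²(nx) dx = ∫_0^π cos²(nx) dx = π/2; for n ≠ n', ∫_0^π sin(nx)sin(n'x) dx = ∫_0^π cos(nx)cos(n'x) dx = 0; and by product-to-sum, ∫_0^π sin(nx)cos(n'x) dx = ½∫_0^π [sin((n+n')x) + sin((n−n')x)] dx, which is 0 when n+n' is even and 2n/(n²−n'²) when n+n' is odd (it need not vanish on (0, π)).
  u² squared terms: (-5)²·∫sin(3x)² dx = 25·π/2 = 25*π/2;  (4)²·∫cos(2x)² dx = 16·π/2 = 8*π.
  u² cross terms: 2·(-5)·(4)·∫sin(3x)·cos(2x) dx = -40·(6/5) = -48.
  So ∫_0^π u² dx = 25*π/2 + 8*π − 48 = -48 + 41*π/2.
  (u')² squared terms: (-15)²·∫cos(3x)² dx = 225·π/2 = 225*π/2;  (-8)²·∫sin(2x)² dx = 64·π/2 = 32*π.
  (u')² cross terms: 2·(-15)·(-8)·∫cos(3x)·sin(2x) dx = 240·(-4/5) = -192.
  So ∫_0^π (u')² dx = 225*π/2 + 32*π − 192 = -192 + 289*π/2.
||u||_{H^1}^2 = (-48 + 41*π/2) + (-192 + 289*π/2) = -240 + 165*π.


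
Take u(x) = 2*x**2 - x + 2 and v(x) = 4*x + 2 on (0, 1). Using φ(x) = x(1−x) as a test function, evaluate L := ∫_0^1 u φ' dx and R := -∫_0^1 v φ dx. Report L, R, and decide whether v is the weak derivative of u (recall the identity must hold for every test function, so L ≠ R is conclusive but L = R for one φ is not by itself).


LHS = -1/6, RHS = -2/3. No, v is not the weak derivative of u.

u(x) = 2*x**2 - x + 2, classical derivative u'(x) = 4*x - 1.
φ(x) = x(1−x), so φ'(x) = 1 - 2*x.
Note φ(0) = φ(1) = 0, so the boundary term u·φ vanishes.
LHS = ∫_0^1 u(x) φ'(x) dx = ∫_0^1 (-4*x^3 + 4*x^2 - 5*x + 2) dx. Term by term:
  ∫_0^1 -4*x^3 dx = -1;  ∫_0^1 4*x^2 dx = 4/3;  ∫_0^1 -5*x dx = -5/2;
  ∫_0^1 2 dx = 2.
Sum: -1 + 4/3 − 5/2 + 2 = -1/6.
So LHS = -1/6.
∫_0^1 v(x) φ(x) dx = ∫_0^1 (-4*x^3 + 2*x^2 + 2*x) dx. Term by term:
  ∫_0^1 -4*x^3 dx = -1;  ∫_0^1 2*x^2 dx = 2/3;  ∫_0^1 2*x dx = 1.
Sum: -1 + 2/3 + 1 = 2/3.
So RHS = -∫_0^1 v(x) φ(x) dx = -2/3.
LHS − RHS = 1/2 ≠ 0, so the identity fails.
(For a valid weak derivative the identity must hold for EVERY test function, in particular this one. The failure shows v is NOT the weak derivative of u.)
Correct weak derivative would be u'(x) = 4*x - 1.


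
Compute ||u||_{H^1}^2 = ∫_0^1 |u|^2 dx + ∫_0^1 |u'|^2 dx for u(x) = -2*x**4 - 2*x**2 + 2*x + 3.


||u||_{H^1}^2 = 7643/315

The H^1 norm (squared) on an interval (0, L) is
  ||u||_{H^1}^2 = ∫_0^L u(x)^2 dx + ∫_0^L u'(x)^2 dx.
Compute u'(x) = -8*x**3 - 4*x + 2.
Then u(x)^2 = 4*x**8 + 8*x**6 - 8*x**5 - 8*x**4 - 8*x**3 - 8*x**2 + 12*x + 9 and u'(x)^2 = 64*x**6 + 64*x**4 - 32*x**3 + 16*x**2 - 16*x + 4.
Integrate each monomial from 0 to 1 using ∫_0^1 c·x^n dx = c·1^(n+1)/(n+1):
  ∫_0^1 u(x)^2 dx = ∫_0^1 (4*x^8 + 8*x^6 - 8*x^5 - 8*x^4 - 8*x^3 - 8*x^2 + 12*x + 9) dx. Term by term:
    ∫_0^1 4*x^8 dx = 4/9;  ∫_0^1 8*x^6 dx = 8/7;  ∫_0^1 -8*x^5 dx = -4/3;
    ∫_0^1 -8*x^4 dx = -8/5;  ∫_0^1 -8*x^3 dx = -2;  ∫_0^1 -8*x^2 dx = -8/3;
    ∫_0^1 12*x dx = 6;  ∫_0^1 9 dx = 9.
  Sum: 4/9 + 8/7 − 4/3 − 8/5 − 2 − 8/3 + 6 + 9 = 2831/315.
  ∫_0^1 u'(x)^2 dx = ∫_0^1 (64*x^6 + 64*x^4 - 32*x^3 + 16*x^2 - 16*x + 4) dx. Term by term:
    ∫_0^1 64*x^6 dx = 64/7;  ∫_0^1 64*x^4 dx = 64/5;  ∫_0^1 -32*x^3 dx = -8;
    ∫_0^1 16*x^2 dx = 16/3;  ∫_0^1 -16*x dx = -8;  ∫_0^1 4 dx = 4.
  Sum: 64/7 + 64/5 − 8 + 16/3 − 8 + 4 = 1604/105.
Adding: ||u||_{H^1}^2 = 2831/315 + 1604/105 = 7643/315.


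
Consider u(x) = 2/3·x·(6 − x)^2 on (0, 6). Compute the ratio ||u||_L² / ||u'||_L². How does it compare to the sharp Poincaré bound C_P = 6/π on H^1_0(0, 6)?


||u||_L² / ||u'||_L² = 3*sqrt(14)/7 < C_P = 6/π.

u(x) = 2/3·x·(6 − x)^2, so u'(x) = 2*(x - 6)*(x - 2).
u(x) = 2/3·x·(6 − x)^2 vanishes at x = 0 and x = 6, so u ∈ H^1_0(0, 6). Differentiate via the product rule and integrate the resulting polynomials term by term.
  ∫_0^6 u² dx = ∫_0^6 (4*x^6/9 - 32*x^5/3 + 96*x^4 - 384*x^3 + 576*x^2) dx. Term by term:
    ∫_0^6 4*x^6/9 dx = 124416/7;  ∫_0^6 -32*x^5/3 dx = -82944;  ∫_0^6 96*x^4 dx = 746496/5;
    ∫_0^6 -384*x^3 dx = -124416;  ∫_0^6 576*x^2 dx = 41472.
  Sum: 124416/7 − 82944 + 746496/5 − 124416 + 41472 = 41472/35.
  ∫_0^6 (u')² dx = ∫_0^6 (4*x^4 - 64*x^3 + 352*x^2 - 768*x + 576) dx. Term by term:
    ∫_0^6 4*x^4 dx = 31104/5;  ∫_0^6 -64*x^3 dx = -20736;  ∫_0^6 352*x^2 dx = 25344;
    ∫_0^6 -768*x dx = -13824;  ∫_0^6 576 dx = 3456.
  Sum: 31104/5 − 20736 + 25344 − 13824 + 3456 = 2304/5.
∫_0^6 u² dx = 41472/35, so ||u||_L² = 144*sqrt(70)/35.
∫_0^6 (u')² dx = 2304/5, so ||u'||_L² = 48*sqrt(5)/5.
Ratio ||u||_L² / ||u'||_L² = 3*sqrt(14)/7.
Sharp Poincaré constant on H^1_0(0, 6) is C_P = L/π = 6/π, achieved by sin(π/6·x).
A polynomial bump cannot attain the sharp Poincaré constant (only the first sine eigenfunction does), so the ratio is strictly less than C_P, consistent with ||u||_L² ≤ C_P ||u'||_L².


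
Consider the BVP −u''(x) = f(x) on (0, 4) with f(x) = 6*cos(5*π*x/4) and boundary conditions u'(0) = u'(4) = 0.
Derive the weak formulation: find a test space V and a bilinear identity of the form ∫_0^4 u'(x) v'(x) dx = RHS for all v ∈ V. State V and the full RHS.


V = H^1(0, 4) (no boundary constraint on v; u is determined up to an additive constant); weak form: ∫_0^4 u'v' dx = ∫_0^4 (6*cos(5*π*x/4)) v dx for all v ∈ V.

Multiply both sides by a test function v and integrate from 0 to 4:
  ∫_0^4 −u''(x) v(x) dx = ∫_0^4 f(x) v(x) dx.
Integrate the LHS by parts once:
  ∫_0^4 −u'' v dx = −[u'(x) v(x)]_0^4 + ∫_0^4 u'(x) v'(x) dx.
Thus ∫_0^4 u'(x) v'(x) dx = ∫_0^4 f(x) v(x) dx + [u'(x) v(x)]_0^4.
Choose V so that boundary terms are either known or forced to vanish.
u has homogeneous Neumann: u'(0) = u'(4) = 0. So [u' v]_0^4 = 0·v(4) − 0·v(0) = 0 for any v; take V = H^1(0, 4).
Weak formulation: find u (satisfying any essential BC) such that ∫_0^4 u'(x) v'(x) dx = ∫_0^4 f v dx for all v ∈ V (homogeneous Neumann, so boundary terms vanish).
Substituting f(x) = 6*cos(5*π*x/4), the right-hand side is ∫_0^4 (6*cos(5*π*x/4)) v dx.
Compatibility check (pure Neumann): taking v ≡ 1 ∈ V gives 0 = ∫_0^4 f dx + (0) − (0), i.e. ∫_0^4 f dx must equal u'(0) − u'(4) = 0. Indeed ∫_0^4 (6*cos(5*π*x/4)) dx = 0, so the data are compatible. The solution is then unique only up to an additive constant (fix it e.g. by requiring ∫_0^4 u dx = 0).


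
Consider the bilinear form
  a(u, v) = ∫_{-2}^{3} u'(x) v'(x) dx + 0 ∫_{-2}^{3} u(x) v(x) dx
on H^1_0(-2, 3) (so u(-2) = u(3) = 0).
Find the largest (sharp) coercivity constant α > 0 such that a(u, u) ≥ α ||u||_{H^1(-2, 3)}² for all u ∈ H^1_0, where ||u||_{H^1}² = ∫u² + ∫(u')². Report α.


α = π^2/(π^2 + 25)

Coercivity of a(·,·) on H^1_0(-2, 3) means a(u, u) ≥ α ||u||_{H^1}² for every u ∈ H^1_0.
The interval has length L = 5, and Poincaré/coercivity depend only on L. Here a(u, u) = ∫(u')² + (0)·∫u².
Here c = 0, so a(u,u) = ∫(u')² alone. The condition a(u,u) ≥ α||u||_{H^1}² reads (1−α)∫(u')² ≥ (α−c)∫u². Any admissible α is ≤ 1 (rapidly oscillating u have ∫u²/∫(u')² → 0), and α = 1 would force 0 ≥ (1−c)∫u², impossible since c < 1; so 1−α > 0. By the sharp Poincaré inequality on H^1_0 of an interval of length L, ∫(u')² ≥ (π/L)²∫u² with equality for the first sine mode sin(π(x−x₀)/L) (x₀ the left endpoint), so the inequality holds for all u iff (1−α)(π/L)² ≥ α − c, i.e. α ≤ ((π/L)² + c)/((π/L)² + 1) = (1 + c(L/π)²)/(1 + (L/π)²). (Direct route, valid since c ≤ 0: Poincaré gives c∫u² ≥ c(L/π)²∫(u')², so a(u,u) ≥ (1 + c(L/π)²)∫(u')², while ||u||_{H^1}² ≤ (1 + (L/π)²)∫(u')²; dividing yields the same α.) With (π/L)² = π^2/25 and c = 0, the largest admissible constant is α = ((π/L)² + c)/((π/L)² + 1).
Simplifying, α = π^2/(π^2 + 25).


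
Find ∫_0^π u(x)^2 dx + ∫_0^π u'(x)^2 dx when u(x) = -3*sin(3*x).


||u||_{H^1(0,π)}^2 = 45*π

u'(x) = -9*cos(3*x).
Expand u² and (u')² and integrate term by term on (0, π), using: for integers n ≥ 1, ∫_0^π sin²(nx) dx = ∫_0^π cos²(nx) dx = π/2; for n ≠ n', ∫_0^π sin(nx)sin(n'x) dx = ∫_0^π cos(nx)cos(n'x) dx = 0; and by product-to-sum, ∫_0^π sin(nx)cos(n'x) dx = ½∫_0^π [sin((n+n')x) + sin((n−n')x)] dx, which is 0 when n+n' is even and 2n/(n²−n'²) when n+n' is odd (it need not vanish on (0, π)).
  u² squared terms: (-3)²·∫sin(3x)² dx = 9·π/2 = 9*π/2.
  So ∫_0^π u² dx = 9*π/2.
  (u')² squared terms: (-9)²·∫cos(3x)² dx = 81·π/2 = 81*π/2.
  So ∫_0^π (u')² dx = 81*π/2.
||u||_{H^1}^2 = (9*π/2) + (81*π/2) = 45*π.


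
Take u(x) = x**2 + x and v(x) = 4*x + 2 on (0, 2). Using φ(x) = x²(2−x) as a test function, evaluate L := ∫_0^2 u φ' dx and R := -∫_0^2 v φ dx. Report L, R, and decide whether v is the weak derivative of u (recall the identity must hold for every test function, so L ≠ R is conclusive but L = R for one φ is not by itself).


LHS = -68/15, RHS = -136/15. No, v is not the weak derivative of u.

u(x) = x**2 + x, classical derivative u'(x) = 2*x + 1.
φ(x) = x²(2−x), so φ'(x) = x*(4 - 3*x).
Note φ(0) = φ(2) = 0, so the boundary term u·φ vanishes.
LHS = ∫_0^2 u(x) φ'(x) dx = ∫_0^2 (-3*x^4 + x^3 + 4*x^2) dx. Term by term:
  ∫_0^2 -3*x^4 dx = -96/5;  ∫_0^2 x^3 dx = 4;  ∫_0^2 4*x^2 dx = 32/3.
Sum: -96/5 + 4 + 32/3 = -68/15.
So LHS = -68/15.
∫_0^2 v(x) φ(x) dx = ∫_0^2 (-4*x^4 + 6*x^3 + 4*x^2) dx. Term by term:
  ∫_0^2 -4*x^4 dx = -128/5;  ∫_0^2 6*x^3 dx = 24;  ∫_0^2 4*x^2 dx = 32/3.
Sum: -128/5 + 24 + 32/3 = 136/15.
So RHS = -∫_0^2 v(x) φ(x) dx = -136/15.
LHS − RHS = 68/15 ≠ 0, so the identity fails.
(For a valid weak derivative the identity must hold for EVERY test function, in particular this one. The failure shows v is NOT the weak derivative of u.)
Correct weak derivative would be u'(x) = 2*x + 1.


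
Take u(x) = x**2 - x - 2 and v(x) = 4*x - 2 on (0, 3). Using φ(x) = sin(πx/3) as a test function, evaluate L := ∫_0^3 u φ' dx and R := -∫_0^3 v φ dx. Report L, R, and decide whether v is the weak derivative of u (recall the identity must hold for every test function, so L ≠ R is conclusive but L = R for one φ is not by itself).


LHS = -12/π, RHS = -24/π. No, v is not the weak derivative of u.

u(x) = x**2 - x - 2, classical derivative u'(x) = 2*x - 1.
φ(x) = sin(πx/3), so φ'(x) = π*cos(π*x/3)/3.
Note φ(0) = φ(3) = 0, so the boundary term u·φ vanishes.
LHS = ∫_0^3 u(x) φ'(x) dx = ∫_0^3 (π*x^2*cos(π*x/3)/3 - π*x*cos(π*x/3)/3 - 2*π*cos(π*x/3)/3) dx. Term by term:
  ∫_0^3 -2*π*cos(π*x/3)/3 dx = 0;  ∫_0^3 -π*x*cos(π*x/3)/3 dx = 6/π;  ∫_0^3 π*x^2*cos(π*x/3)/3 dx = -18/π.
Sum: 0 + 6/π − 18/π = -12/π.
So LHS = -12/π.
∫_0^3 v(x) φ(x) dx = ∫_0^3 (4*x*sin(π*x/3) - 2*sin(π*x/3)) dx. Term by term:
  ∫_0^3 -2*sin(π*x/3) dx = -12/π;  ∫_0^3 4*x*sin(π*x/3) dx = 36/π.
Sum: -12/π + 36/π = 24/π.
So RHS = -∫_0^3 v(x) φ(x) dx = -24/π.
LHS − RHS = 12/π ≠ 0, so the identity fails.
(For a valid weak derivative the identity must hold for EVERY test function, in particular this one. The failure shows v is NOT the weak derivative of u.)
Correct weak derivative would be u'(x) = 2*x - 1.


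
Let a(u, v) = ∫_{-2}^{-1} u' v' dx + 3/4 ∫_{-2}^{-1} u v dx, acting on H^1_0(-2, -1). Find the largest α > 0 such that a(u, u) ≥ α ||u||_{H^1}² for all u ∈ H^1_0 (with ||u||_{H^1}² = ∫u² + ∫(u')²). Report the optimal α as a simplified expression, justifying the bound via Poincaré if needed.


α = (3/4 + π^2)/(1 + π^2)

Coercivity of a(·,·) on H^1_0(-2, -1) means a(u, u) ≥ α ||u||_{H^1}² for every u ∈ H^1_0.
The interval has length L = 1, and Poincaré/coercivity depend only on L. Here a(u, u) = ∫(u')² + (3/4)·∫u².
Here 0 < c = 3/4 < 1. The condition a(u,u) ≥ α||u||_{H^1}² reads (1−α)∫(u')² ≥ (α−c)∫u². Any admissible α is ≤ 1 (rapidly oscillating u have ∫u²/∫(u')² → 0), and α = 1 would force 0 ≥ (1−c)∫u², impossible since c < 1; so 1−α > 0. By the sharp Poincaré inequality on H^1_0 of an interval of length L, ∫(u')² ≥ (π/L)²∫u² with equality for the first sine mode sin(π(x−x₀)/L) (x₀ the left endpoint), so the inequality holds for all u iff (1−α)(π/L)² ≥ α − c, i.e. α ≤ ((π/L)² + c)/((π/L)² + 1) = (1 + c(L/π)²)/(1 + (L/π)²). With (π/L)² = π^2 and c = 3/4, the largest admissible constant is α = ((π/L)² + c)/((π/L)² + 1).
Simplifying, α = (3/4 + π^2)/(1 + π^2).


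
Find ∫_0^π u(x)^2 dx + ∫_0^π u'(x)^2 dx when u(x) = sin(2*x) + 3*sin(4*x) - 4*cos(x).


||u||_{H^1(0,π)}^2 = -704/15 + 95*π

u'(x) = 4*sin(x) + 2*cos(2*x) + 12*cos(4*x).
Expand u² and (u')² and integrate term by term on (0, π), using: for integers n ≥ 1, ∫_0^π sin²(nx) dx = ∫_0^π cos²(nx) dx = π/2; for n ≠ n', ∫_0^π sin(nx)sin(n'x) dx = ∫_0^π cos(nx)cos(n'x) dx = 0; and by product-to-sum, ∫_0^π sin(nx)cos(n'x) dx = ½∫_0^π [sin((n+n')x) + sin((n−n')x)] dx, which is 0 when n+n' is even and 2n/(n²−n'²) when n+n' is odd (it need not vanish on (0, π)).
  u² squared terms: (-4)²·∫cos(x)² dx = 16·π/2 = 8*π;  (3)²·∫sin(4x)² dx = 9·π/2 = 9*π/2;  (1)²·∫sin(2x)² dx = 1·π/2 = π/2.
  u² cross terms: 2·(-4)·(3)·∫cos(x)·sin(4x) dx = -24·(8/15) = -64/5;  2·(-4)·(1)·∫cos(x)·sin(2x) dx = -8·(4/3) = -32/3;  2·(3)·(1)·∫sin(4x)·sin(2x) dx = 6·(0) = 0.
  So ∫_0^π u² dx = 8*π + 9*π/2 + π/2 − 64/5 − 32/3 + 0 = -352/15 + 13*π.
  (u')² squared terms: (2)²·∫cos(2x)² dx = 4·π/2 = 2*π;  (4)²·∫sin(x)² dx = 16·π/2 = 8*π;  (12)²·∫cos(4x)² dx = 144·π/2 = 72*π.
  (u')² cross terms: 2·(2)·(4)·∫cos(2x)·sin(x) dx = 16·(-2/3) = -32/3;  2·(2)·(12)·∫cos(2x)·cos(4x) dx = 48·(0) = 0;  2·(4)·(12)·∫sin(x)·cos(4x) dx = 96·(-2/15) = -64/5.
  So ∫_0^π (u')² dx = 2*π + 8*π + 72*π − 32/3 + 0 − 64/5 = -352/15 + 82*π.
||u||_{H^1}^2 = (-352/15 + 13*π) + (-352/15 + 82*π) = -704/15 + 95*π.


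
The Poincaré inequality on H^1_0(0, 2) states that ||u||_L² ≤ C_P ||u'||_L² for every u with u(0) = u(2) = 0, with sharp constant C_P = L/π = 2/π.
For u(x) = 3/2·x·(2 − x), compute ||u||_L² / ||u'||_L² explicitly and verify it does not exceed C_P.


||u||_L² / ||u'||_L² = sqrt(10)/5 < C_P = 2/π.

u(x) = 3/2·x·(2 − x), so u'(x) = 3 - 3*x.
u(x) = 3/2·x·(2 − x) vanishes at x = 0 and x = 2, so u ∈ H^1_0(0, 2). Differentiate via the product rule and integrate the resulting polynomials term by term.
  ∫_0^2 u² dx = ∫_0^2 (9*x^4/4 - 9*x^3 + 9*x^2) dx. Term by term:
    ∫_0^2 9*x^4/4 dx = 72/5;  ∫_0^2 -9*x^3 dx = -36;  ∫_0^2 9*x^2 dx = 24.
  Sum: 72/5 − 36 + 24 = 12/5.
  ∫_0^2 (u')² dx = ∫_0^2 (9*x^2 - 18*x + 9) dx. Term by term:
    ∫_0^2 9*x^2 dx = 24;  ∫_0^2 -18*x dx = -36;  ∫_0^2 9 dx = 18.
  Sum: 24 − 36 + 18 = 6.
∫_0^2 u² dx = 12/5, so ||u||_L² = 2*sqrt(15)/5.
∫_0^2 (u')² dx = 6, so ||u'||_L² = sqrt(6).
Ratio ||u||_L² / ||u'||_L² = sqrt(10)/5.
Sharp Poincaré constant on H^1_0(0, 2) is C_P = L/π = 2/π, achieved by sin(π/2·x).
A polynomial bump cannot attain the sharp Poincaré constant (only the first sine eigenfunction does), so the ratio is strictly less than C_P, consistent with ||u||_L² ≤ C_P ||u'||_L².


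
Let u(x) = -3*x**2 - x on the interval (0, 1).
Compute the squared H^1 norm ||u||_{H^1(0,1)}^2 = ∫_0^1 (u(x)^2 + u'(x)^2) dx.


||u||_{H^1}^2 = 679/30

The H^1 norm (squared) on an interval (0, L) is
  ||u||_{H^1}^2 = ∫_0^L u(x)^2 dx + ∫_0^L u'(x)^2 dx.
Compute u'(x) = -6*x - 1.
Then u(x)^2 = 9*x**4 + 6*x**3 + x**2 and u'(x)^2 = 36*x**2 + 12*x + 1.
Integrate each monomial from 0 to 1 using ∫_0^1 c·x^n dx = c·1^(n+1)/(n+1):
  ∫_0^1 u(x)^2 dx = ∫_0^1 (9*x^4 + 6*x^3 + x^2) dx. Term by term:
    ∫_0^1 9*x^4 dx = 9/5;  ∫_0^1 6*x^3 dx = 3/2;  ∫_0^1 x^2 dx = 1/3.
  Sum: 9/5 + 3/2 + 1/3 = 109/30.
  ∫_0^1 u'(x)^2 dx = ∫_0^1 (36*x^2 + 12*x + 1) dx. Term by term:
    ∫_0^1 36*x^2 dx = 12;  ∫_0^1 12*x dx = 6;  ∫_0^1 1 dx = 1.
  Sum: 12 + 6 + 1 = 19.
Adding: ||u||_{H^1}^2 = 109/30 + 19 = 679/30.


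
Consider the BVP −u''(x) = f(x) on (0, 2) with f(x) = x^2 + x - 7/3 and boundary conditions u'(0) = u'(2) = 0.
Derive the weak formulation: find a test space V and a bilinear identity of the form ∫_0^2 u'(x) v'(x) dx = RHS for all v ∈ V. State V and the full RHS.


V = H^1(0, 2) (no boundary constraint on v; u is determined up to an additive constant); weak form: ∫_0^2 u'v' dx = ∫_0^2 (x^2 + x - 7/3) v dx for all v ∈ V.

Multiply both sides by a test function v and integrate from 0 to 2:
  ∫_0^2 −u''(x) v(x) dx = ∫_0^2 f(x) v(x) dx.
Integrate the LHS by parts once:
  ∫_0^2 −u'' v dx = −[u'(x) v(x)]_0^2 + ∫_0^2 u'(x) v'(x) dx.
Thus ∫_0^2 u'(x) v'(x) dx = ∫_0^2 f(x) v(x) dx + [u'(x) v(x)]_0^2.
Choose V so that boundary terms are either known or forced to vanish.
u has homogeneous Neumann: u'(0) = u'(2) = 0. So [u' v]_0^2 = 0·v(2) − 0·v(0) = 0 for any v; take V = H^1(0, 2).
Weak formulation: find u (satisfying any essential BC) such that ∫_0^2 u'(x) v'(x) dx = ∫_0^2 f v dx for all v ∈ V (homogeneous Neumann, so boundary terms vanish).
Substituting f(x) = x^2 + x - 7/3, the right-hand side is ∫_0^2 (x^2 + x - 7/3) v dx.
Compatibility check (pure Neumann): taking v ≡ 1 ∈ V gives 0 = ∫_0^2 f dx + (0) − (0), i.e. ∫_0^2 f dx must equal u'(0) − u'(2) = 0. Indeed ∫_0^2 (x^2 + x - 7/3) dx = 0, so the data are compatible. The solution is then unique only up to an additive constant (fix it e.g. by requiring ∫_0^2 u dx = 0).


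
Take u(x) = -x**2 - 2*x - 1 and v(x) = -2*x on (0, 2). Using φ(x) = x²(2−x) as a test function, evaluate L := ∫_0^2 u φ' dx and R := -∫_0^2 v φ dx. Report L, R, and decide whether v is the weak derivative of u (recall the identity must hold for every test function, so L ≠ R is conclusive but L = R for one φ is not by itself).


LHS = 88/15, RHS = 16/5. No, v is not the weak derivative of u.

u(x) = -x**2 - 2*x - 1, classical derivative u'(x) = -2*x - 2.
φ(x) = x²(2−x), so φ'(x) = x*(4 - 3*x).
Note φ(0) = φ(2) = 0, so the boundary term u·φ vanishes.
LHS = ∫_0^2 u(x) φ'(x) dx = ∫_0^2 (3*x^4 + 2*x^3 - 5*x^2 - 4*x) dx. Term by term:
  ∫_0^2 3*x^4 dx = 96/5;  ∫_0^2 2*x^3 dx = 8;  ∫_0^2 -5*x^2 dx = -40/3;
  ∫_0^2 -4*x dx = -8.
Sum: 96/5 + 8 − 40/3 − 8 = 88/15.
So LHS = 88/15.
∫_0^2 v(x) φ(x) dx = ∫_0^2 (2*x^4 - 4*x^3) dx. Term by term:
  ∫_0^2 2*x^4 dx = 64/5;  ∫_0^2 -4*x^3 dx = -16.
Sum: 64/5 − 16 = -16/5.
So RHS = -∫_0^2 v(x) φ(x) dx = 16/5.
LHS − RHS = 8/3 ≠ 0, so the identity fails.
(For a valid weak derivative the identity must hold for EVERY test function, in particular this one. The failure shows v is NOT the weak derivative of u.)
Correct weak derivative would be u'(x) = -2*x - 2.


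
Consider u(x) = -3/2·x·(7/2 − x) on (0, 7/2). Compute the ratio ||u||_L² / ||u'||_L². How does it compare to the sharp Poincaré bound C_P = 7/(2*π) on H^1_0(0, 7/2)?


||u||_L² / ||u'||_L² = 7*sqrt(10)/20 < C_P = 7/(2*π).

u(x) = -3/2·x·(7/2 − x), so u'(x) = 3*x - 21/4.
u(x) = -3/2·x·(7/2 − x) vanishes at x = 0 and x = 7/2, so u ∈ H^1_0(0, 7/2). Differentiate via the product rule and integrate the resulting polynomials term by term.
  ∫_0^7/2 u² dx = ∫_0^7/2 (9*x^4/4 - 63*x^3/4 + 441*x^2/16) dx. Term by term:
    ∫_0^7/2 9*x^4/4 dx = 151263/640;  ∫_0^7/2 -63*x^3/4 dx = -151263/256;  ∫_0^7/2 441*x^2/16 dx = 50421/128.
  Sum: 151263/640 − 151263/256 + 50421/128 = 50421/1280.
  ∫_0^7/2 (u')² dx = ∫_0^7/2 (9*x^2 - 63*x/2 + 441/16) dx. Term by term:
    ∫_0^7/2 9*x^2 dx = 1029/8;  ∫_0^7/2 -63*x/2 dx = -3087/16;  ∫_0^7/2 441/16 dx = 3087/32.
  Sum: 1029/8 − 3087/16 + 3087/32 = 1029/32.
∫_0^7/2 u² dx = 50421/1280, so ||u||_L² = 49*sqrt(105)/80.
∫_0^7/2 (u')² dx = 1029/32, so ||u'||_L² = 7*sqrt(42)/8.
Ratio ||u||_L² / ||u'||_L² = 7*sqrt(10)/20.
Sharp Poincaré constant on H^1_0(0, 7/2) is C_P = L/π = 7/(2*π), achieved by sin(2*π/7·x).
A polynomial bump cannot attain the sharp Poincaré constant (only the first sine eigenfunction does), so the ratio is strictly less than C_P, consistent with ||u||_L² ≤ C_P ||u'||_L².


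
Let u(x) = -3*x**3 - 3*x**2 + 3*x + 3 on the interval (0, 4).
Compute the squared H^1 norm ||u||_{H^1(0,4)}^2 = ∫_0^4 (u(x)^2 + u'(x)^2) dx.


||u||_{H^1}^2 = 1822056/35

The H^1 norm (squared) on an interval (0, L) is
  ||u||_{H^1}^2 = ∫_0^L u(x)^2 dx + ∫_0^L u'(x)^2 dx.
Compute u'(x) = -9*x**2 - 6*x + 3.
Then u(x)^2 = 9*x**6 + 18*x**5 - 9*x**4 - 36*x**3 - 9*x**2 + 18*x + 9 and u'(x)^2 = 81*x**4 + 108*x**3 - 18*x**2 - 36*x + 9.
Integrate each monomial from 0 to 4 using ∫_0^4 c·x^n dx = c·4^(n+1)/(n+1):
  ∫_0^4 u(x)^2 dx = ∫_0^4 (9*x^6 + 18*x^5 - 9*x^4 - 36*x^3 - 9*x^2 + 18*x + 9) dx. Term by term:
    ∫_0^4 9*x^6 dx = 147456/7;  ∫_0^4 18*x^5 dx = 12288;  ∫_0^4 -9*x^4 dx = -9216/5;
    ∫_0^4 -36*x^3 dx = -2304;  ∫_0^4 -9*x^2 dx = -192;  ∫_0^4 18*x dx = 144;
    ∫_0^4 9 dx = 36.
  Sum: 147456/7 + 12288 − 9216/5 − 2304 − 192 + 144 + 36 = 1021788/35.
  ∫_0^4 u'(x)^2 dx = ∫_0^4 (81*x^4 + 108*x^3 - 18*x^2 - 36*x + 9) dx. Term by term:
    ∫_0^4 81*x^4 dx = 82944/5;  ∫_0^4 108*x^3 dx = 6912;  ∫_0^4 -18*x^2 dx = -384;
    ∫_0^4 -36*x dx = -288;  ∫_0^4 9 dx = 36.
  Sum: 82944/5 + 6912 − 384 − 288 + 36 = 114324/5.
Adding: ||u||_{H^1}^2 = 1021788/35 + 114324/5 = 1822056/35.


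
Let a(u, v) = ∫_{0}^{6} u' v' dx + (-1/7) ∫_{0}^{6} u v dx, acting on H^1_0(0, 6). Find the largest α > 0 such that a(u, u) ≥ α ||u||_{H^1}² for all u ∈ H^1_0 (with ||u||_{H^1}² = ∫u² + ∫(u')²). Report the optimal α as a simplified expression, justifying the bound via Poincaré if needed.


α = (-36/7 + π^2)/(π^2 + 36)

Coercivity of a(·,·) on H^1_0(0, 6) means a(u, u) ≥ α ||u||_{H^1}² for every u ∈ H^1_0.
The interval has length L = 6, and Poincaré/coercivity depend only on L. Here a(u, u) = ∫(u')² + (-1/7)·∫u².
Here c = -1/7 < 0 with |c| < (π/L)² = π^2/36, so coercivity still holds. The condition a(u,u) ≥ α||u||_{H^1}² reads (1−α)∫(u')² ≥ (α−c)∫u². Any admissible α is ≤ 1 (rapidly oscillating u have ∫u²/∫(u')² → 0), and α = 1 would force 0 ≥ (1−c)∫u², impossible since c < 1; so 1−α > 0. By the sharp Poincaré inequality on H^1_0 of an interval of length L, ∫(u')² ≥ (π/L)²∫u² with equality for the first sine mode sin(π(x−x₀)/L) (x₀ the left endpoint), so the inequality holds for all u iff (1−α)(π/L)² ≥ α − c, i.e. α ≤ ((π/L)² + c)/((π/L)² + 1) = (1 + c(L/π)²)/(1 + (L/π)²). (Direct route, valid since c ≤ 0: Poincaré gives c∫u² ≥ c(L/π)²∫(u')², so a(u,u) ≥ (1 + c(L/π)²)∫(u')², while ||u||_{H^1}² ≤ (1 + (L/π)²)∫(u')²; dividing yields the same α.) With (π/L)² = π^2/36 and c = -1/7, the largest admissible constant is α = ((π/L)² + c)/((π/L)² + 1).
Simplifying, α = (-36/7 + π^2)/(π^2 + 36).


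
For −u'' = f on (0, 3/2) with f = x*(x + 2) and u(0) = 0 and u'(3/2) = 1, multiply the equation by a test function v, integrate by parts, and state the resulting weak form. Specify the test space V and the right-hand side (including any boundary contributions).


V = {v ∈ H^1(0, 3/2) : v(0) = 0} (test functions vanish at x = 0 where u is specified); weak form: ∫_0^3/2 u'v' dx = ∫_0^3/2 (x*(x + 2)) v dx + v(3/2) for all v ∈ V.

Multiply both sides by a test function v and integrate from 0 to 3/2:
  ∫_0^3/2 −u''(x) v(x) dx = ∫_0^3/2 f(x) v(x) dx.
Integrate the LHS by parts once:
  ∫_0^3/2 −u'' v dx = −[u'(x) v(x)]_0^3/2 + ∫_0^3/2 u'(x) v'(x) dx.
Thus ∫_0^3/2 u'(x) v'(x) dx = ∫_0^3/2 f(x) v(x) dx + [u'(x) v(x)]_0^3/2.
Choose V so that boundary terms are either known or forced to vanish.
Mixed BC: u(0) = 0 (Dirichlet) and u'(3/2) = 1 (Neumann). Define V = {v ∈ H^1(0, 3/2) : v(0) = 0}. Then [u' v]_0^3/2 = u'(3/2)·v(3/2) − u'(0)·0 = v(3/2).
Weak formulation: find u (satisfying any essential BC) such that ∫_0^3/2 u'(x) v'(x) dx = ∫_0^3/2 f v dx + v(3/2) for all v ∈ V (Dirichlet at 0 absorbed into V; Neumann datum at x = 3/2 contributes the boundary term).
Substituting f(x) = x*(x + 2), the right-hand side is ∫_0^3/2 (x*(x + 2)) v dx + v(3/2).


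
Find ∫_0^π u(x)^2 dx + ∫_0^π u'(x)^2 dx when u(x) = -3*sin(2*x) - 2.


||u||_{H^1(0,π)}^2 = 53*π/2

u'(x) = -6*cos(2*x).
Expand u² and (u')² and integrate term by term on (0, π), using: for integers n ≥ 1, ∫_0^π sin²(nx) dx = ∫_0^π cos²(nx) dx = π/2; for n ≠ n', ∫_0^π sin(nx)sin(n'x) dx = ∫_0^π cos(nx)cos(n'x) dx = 0; and by product-to-sum, ∫_0^π sin(nx)cos(n'x) dx = ½∫_0^π [sin((n+n')x) + sin((n−n')x)] dx, which is 0 when n+n' is even and 2n/(n²−n'²) when n+n' is odd (it need not vanish on (0, π)). For the constant mode: ∫_0^π 1 dx = π, ∫_0^π cos(nx) dx = 0, ∫_0^π sin(nx) dx = (1−(−1)^n)/n.
  u² squared terms: (-2)²·∫1 dx = 4·π = 4*π;  (-3)²·∫sin(2x)² dx = 9·π/2 = 9*π/2.
  u² cross terms: 2·(-2)·(-3)·∫1·sin(2x) dx = 12·(0) = 0.
  So ∫_0^π u² dx = 4*π + 9*π/2 + 0 = 17*π/2.
  (u')² squared terms: (-6)²·∫cos(2x)² dx = 36·π/2 = 18*π.
  So ∫_0^π (u')² dx = 18*π.
||u||_{H^1}^2 = (17*π/2) + (18*π) = 53*π/2.


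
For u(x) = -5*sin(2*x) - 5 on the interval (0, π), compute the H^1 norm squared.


||u||_{H^1(0,π)}^2 = 175*π/2

u'(x) = -10*cos(2*x).
Expand u² and (u')² and integrate term by term on (0, π), using: for integers n ≥ 1, ∫_0^π sin²(nx) dx = ∫_0^π cos²(nx) dx = π/2; for n ≠ n', ∫_0^π sin(nx)sin(n'x) dx = ∫_0^π cos(nx)cos(n'x) dx = 0; and by product-to-sum, ∫_0^π sin(nx)cos(n'x) dx = ½∫_0^π [sin((n+n')x) + sin((n−n')x)] dx, which is 0 when n+n' is even and 2n/(n²−n'²) when n+n' is odd (it need not vanish on (0, π)). For the constant mode: ∫_0^π 1 dx = π, ∫_0^π cos(nx) dx = 0, ∫_0^π sin(nx) dx = (1−(−1)^n)/n.
  u² squared terms: (-5)²·∫1 dx = 25·π = 25*π;  (-5)²·∫sin(2x)² dx = 25·π/2 = 25*π/2.
  u² cross terms: 2·(-5)·(-5)·∫1·sin(2x) dx = 50·(0) = 0.
  So ∫_0^π u² dx = 25*π + 25*π/2 + 0 = 75*π/2.
  (u')² squared terms: (-10)²·∫cos(2x)² dx = 100·π/2 = 50*π.
  So ∫_0^π (u')² dx = 50*π.
||u||_{H^1}^2 = (75*π/2) + (50*π) = 175*π/2.


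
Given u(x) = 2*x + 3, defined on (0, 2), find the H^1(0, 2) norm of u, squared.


||u||_{H^1}^2 = 182/3

The H^1 norm (squared) on an interval (0, L) is
  ||u||_{H^1}^2 = ∫_0^L u(x)^2 dx + ∫_0^L u'(x)^2 dx.
Compute u'(x) = 2.
Then u(x)^2 = 4*x**2 + 12*x + 9 and u'(x)^2 = 4.
Integrate each monomial from 0 to 2 using ∫_0^2 c·x^n dx = c·2^(n+1)/(n+1):
  ∫_0^2 u(x)^2 dx = ∫_0^2 (4*x^2 + 12*x + 9) dx. Term by term:
    ∫_0^2 4*x^2 dx = 32/3;  ∫_0^2 12*x dx = 24;  ∫_0^2 9 dx = 18.
  Sum: 32/3 + 24 + 18 = 158/3.
  ∫_0^2 u'(x)^2 dx = ∫_0^2 (4) dx. Term by term:
    ∫_0^2 4 dx = 8.
Adding: ||u||_{H^1}^2 = 158/3 + 8 = 182/3.


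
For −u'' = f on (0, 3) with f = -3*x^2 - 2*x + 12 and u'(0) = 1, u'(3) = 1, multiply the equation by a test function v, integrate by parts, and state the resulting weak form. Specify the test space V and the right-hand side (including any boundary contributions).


V = H^1(0, 3) (v unrestricted at boundary; u is determined up to an additive constant); weak form: ∫_0^3 u'v' dx = ∫_0^3 (-3*x^2 - 2*x + 12) v dx + v(3) − v(0) for all v ∈ V.

Multiply both sides by a test function v and integrate from 0 to 3:
  ∫_0^3 −u''(x) v(x) dx = ∫_0^3 f(x) v(x) dx.
Integrate the LHS by parts once:
  ∫_0^3 −u'' v dx = −[u'(x) v(x)]_0^3 + ∫_0^3 u'(x) v'(x) dx.
Thus ∫_0^3 u'(x) v'(x) dx = ∫_0^3 f(x) v(x) dx + [u'(x) v(x)]_0^3.
Choose V so that boundary terms are either known or forced to vanish.
u has inhomogeneous Neumann u'(0) = 1, u'(3) = 1. [u' v]_0^3 = (1)·v(3) − (1)·v(0) = v(3) − v(0). Take V = H^1(0, 3); boundary term becomes part of RHS.
Weak formulation: find u (satisfying any essential BC) such that ∫_0^3 u'(x) v'(x) dx = ∫_0^3 f v dx + v(3) − v(0) for all v ∈ V (Neumann data are natural BCs: they enter the RHS as boundary terms).
Substituting f(x) = -3*x^2 - 2*x + 12, the right-hand side is ∫_0^3 (-3*x^2 - 2*x + 12) v dx + v(3) − v(0).
Compatibility check (pure Neumann): taking v ≡ 1 ∈ V gives 0 = ∫_0^3 f dx + (1) − (1), i.e. ∫_0^3 f dx must equal u'(0) − u'(3) = 0. Indeed ∫_0^3 (-3*x^2 - 2*x + 12) dx = 0, so the data are compatible. The solution is then unique only up to an additive constant (fix it e.g. by requiring ∫_0^3 u dx = 0).


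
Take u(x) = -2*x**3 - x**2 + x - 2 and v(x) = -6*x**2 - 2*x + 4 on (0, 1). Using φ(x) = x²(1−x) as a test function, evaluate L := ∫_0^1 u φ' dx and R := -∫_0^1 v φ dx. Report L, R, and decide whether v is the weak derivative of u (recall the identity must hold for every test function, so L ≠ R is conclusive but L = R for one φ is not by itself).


LHS = 13/60, RHS = -1/30. No, v is not the weak derivative of u.

u(x) = -2*x**3 - x**2 + x - 2, classical derivative u'(x) = -6*x**2 - 2*x + 1.
φ(x) = x²(1−x), so φ'(x) = x*(2 - 3*x).
Note φ(0) = φ(1) = 0, so the boundary term u·φ vanishes.
LHS = ∫_0^1 u(x) φ'(x) dx = ∫_0^1 (6*x^5 - x^4 - 5*x^3 + 8*x^2 - 4*x) dx. Term by term:
  ∫_0^1 6*x^5 dx = 1;  ∫_0^1 -x^4 dx = -1/5;  ∫_0^1 -5*x^3 dx = -5/4;
  ∫_0^1 8*x^2 dx = 8/3;  ∫_0^1 -4*x dx = -2.
Sum: 1 − 1/5 − 5/4 + 8/3 − 2 = 13/60.
So LHS = 13/60.
∫_0^1 v(x) φ(x) dx = ∫_0^1 (6*x^5 - 4*x^4 - 6*x^3 + 4*x^2) dx. Term by term:
  ∫_0^1 6*x^5 dx = 1;  ∫_0^1 -4*x^4 dx = -4/5;  ∫_0^1 -6*x^3 dx = -3/2;
  ∫_0^1 4*x^2 dx = 4/3.
Sum: 1 − 4/5 − 3/2 + 4/3 = 1/30.
So RHS = -∫_0^1 v(x) φ(x) dx = -1/30.
LHS − RHS = 1/4 ≠ 0, so the identity fails.
(For a valid weak derivative the identity must hold for EVERY test function, in particular this one. The failure shows v is NOT the weak derivative of u.)
Correct weak derivative would be u'(x) = -6*x**2 - 2*x + 1.


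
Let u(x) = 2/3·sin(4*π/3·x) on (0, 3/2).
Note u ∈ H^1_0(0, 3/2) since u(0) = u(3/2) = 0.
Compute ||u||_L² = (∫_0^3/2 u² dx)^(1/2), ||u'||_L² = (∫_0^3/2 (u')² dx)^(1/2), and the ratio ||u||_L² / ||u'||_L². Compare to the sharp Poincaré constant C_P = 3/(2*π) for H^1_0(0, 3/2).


||u||_L² / ||u'||_L² = 3/(4*π) < C_P = 3/(2*π).

u(x) = 2/3·sin(4*π/3·x), so u'(x) = 8*π*cos(4*π*x/3)/9.
Writing u(x) = A·sin(kπx/L) with A = 2/3 and k = 2, use ∫_0^L sin²(kπx/L) dx = L/2 and ∫_0^L cos²(kπx/L) dx = L/2.
u² = 4/9·sin²(4*π/3·x) and (u')² = 64*π^2/81·cos²(4*π/3·x), and each of sin², cos² integrates to L/2 = 3/4 over (0, 3/2).
∫_0^3/2 u² dx = 1/3, so ||u||_L² = sqrt(3)/3.
∫_0^3/2 (u')² dx = 16*π^2/27, so ||u'||_L² = 4*sqrt(3)*π/9.
Ratio ||u||_L² / ||u'||_L² = 3/(4*π).
Sharp Poincaré constant on H^1_0(0, 3/2) is C_P = L/π = 3/(2*π), achieved by sin(2*π/3·x).
This is the k = 2 harmonic; the ratio L/(kπ) is strictly less than C_P = L/π, consistent with the sharp inequality ||u||_L² ≤ C_P ||u'||_L².


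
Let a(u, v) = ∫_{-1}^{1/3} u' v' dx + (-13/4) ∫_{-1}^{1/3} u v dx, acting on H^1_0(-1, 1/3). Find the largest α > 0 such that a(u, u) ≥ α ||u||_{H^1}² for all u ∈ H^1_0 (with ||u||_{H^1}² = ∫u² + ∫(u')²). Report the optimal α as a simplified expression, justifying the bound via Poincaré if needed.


α = (-52 + 9*π^2)/(16 + 9*π^2)

Coercivity of a(·,·) on H^1_0(-1, 1/3) means a(u, u) ≥ α ||u||_{H^1}² for every u ∈ H^1_0.
The interval has length L = 4/3, and Poincaré/coercivity depend only on L. Here a(u, u) = ∫(u')² + (-13/4)·∫u².
Here c = -13/4 < 0 with |c| < (π/L)² = 9*π^2/16, so coercivity still holds. The condition a(u,u) ≥ α||u||_{H^1}² reads (1−α)∫(u')² ≥ (α−c)∫u². Any admissible α is ≤ 1 (rapidly oscillating u have ∫u²/∫(u')² → 0), and α = 1 would force 0 ≥ (1−c)∫u², impossible since c < 1; so 1−α > 0. By the sharp Poincaré inequality on H^1_0 of an interval of length L, ∫(u')² ≥ (π/L)²∫u² with equality for the first sine mode sin(π(x−x₀)/L) (x₀ the left endpoint), so the inequality holds for all u iff (1−α)(π/L)² ≥ α − c, i.e. α ≤ ((π/L)² + c)/((π/L)² + 1) = (1 + c(L/π)²)/(1 + (L/π)²). (Direct route, valid since c ≤ 0: Poincaré gives c∫u² ≥ c(L/π)²∫(u')², so a(u,u) ≥ (1 + c(L/π)²)∫(u')², while ||u||_{H^1}² ≤ (1 + (L/π)²)∫(u')²; dividing yields the same α.) With (π/L)² = 9*π^2/16 and c = -13/4, the largest admissible constant is α = ((π/L)² + c)/((π/L)² + 1).
Simplifying, α = (-52 + 9*π^2)/(16 + 9*π^2).


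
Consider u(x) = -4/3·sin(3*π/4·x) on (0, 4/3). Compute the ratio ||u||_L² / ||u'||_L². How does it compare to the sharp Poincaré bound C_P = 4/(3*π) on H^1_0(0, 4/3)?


||u||_L² / ||u'||_L² = 4/(3*π) = C_P.

u(x) = -4/3·sin(3*π/4·x), so u'(x) = -π*cos(3*π*x/4).
Writing u(x) = A·sin(kπx/L) with A = -4/3 and k = 1, use ∫_0^L sin²(kπx/L) dx = L/2 and ∫_0^L cos²(kπx/L) dx = L/2.
u² = 16/9·sin²(3*π/4·x) and (u')² = π^2·cos²(3*π/4·x), and each of sin², cos² integrates to L/2 = 2/3 over (0, 4/3).
∫_0^4/3 u² dx = 32/27, so ||u||_L² = 4*sqrt(6)/9.
∫_0^4/3 (u')² dx = 2*π^2/3, so ||u'||_L² = sqrt(6)*π/3.
Ratio ||u||_L² / ||u'||_L² = 4/(3*π).
Sharp Poincaré constant on H^1_0(0, 4/3) is C_P = L/π = 4/(3*π), achieved by sin(3*π/4·x).
This is the k = 1 eigenfunction (up to amplitude), so the ratio equals the sharp Poincaré constant exactly.


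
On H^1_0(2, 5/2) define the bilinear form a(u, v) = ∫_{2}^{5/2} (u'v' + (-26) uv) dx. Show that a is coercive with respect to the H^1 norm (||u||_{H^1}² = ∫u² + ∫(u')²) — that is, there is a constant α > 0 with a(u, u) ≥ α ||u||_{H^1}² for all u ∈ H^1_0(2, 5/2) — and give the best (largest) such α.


α = 2*(-13 + 2*π^2)/(1 + 4*π^2)

Coercivity of a(·,·) on H^1_0(2, 5/2) means a(u, u) ≥ α ||u||_{H^1}² for every u ∈ H^1_0.
The interval has length L = 1/2, and Poincaré/coercivity depend only on L. Here a(u, u) = ∫(u')² + (-26)·∫u².
Here c = -26 < 0 with |c| < (π/L)² = 4*π^2, so coercivity still holds. The condition a(u,u) ≥ α||u||_{H^1}² reads (1−α)∫(u')² ≥ (α−c)∫u². Any admissible α is ≤ 1 (rapidly oscillating u have ∫u²/∫(u')² → 0), and α = 1 would force 0 ≥ (1−c)∫u², impossible since c < 1; so 1−α > 0. By the sharp Poincaré inequality on H^1_0 of an interval of length L, ∫(u')² ≥ (π/L)²∫u² with equality for the first sine mode sin(π(x−x₀)/L) (x₀ the left endpoint), so the inequality holds for all u iff (1−α)(π/L)² ≥ α − c, i.e. α ≤ ((π/L)² + c)/((π/L)² + 1) = (1 + c(L/π)²)/(1 + (L/π)²). (Direct route, valid since c ≤ 0: Poincaré gives c∫u² ≥ c(L/π)²∫(u')², so a(u,u) ≥ (1 + c(L/π)²)∫(u')², while ||u||_{H^1}² ≤ (1 + (L/π)²)∫(u')²; dividing yields the same α.) With (π/L)² = 4*π^2 and c = -26, the largest admissible constant is α = ((π/L)² + c)/((π/L)² + 1).
Simplifying, α = 2*(-13 + 2*π^2)/(1 + 4*π^2).
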